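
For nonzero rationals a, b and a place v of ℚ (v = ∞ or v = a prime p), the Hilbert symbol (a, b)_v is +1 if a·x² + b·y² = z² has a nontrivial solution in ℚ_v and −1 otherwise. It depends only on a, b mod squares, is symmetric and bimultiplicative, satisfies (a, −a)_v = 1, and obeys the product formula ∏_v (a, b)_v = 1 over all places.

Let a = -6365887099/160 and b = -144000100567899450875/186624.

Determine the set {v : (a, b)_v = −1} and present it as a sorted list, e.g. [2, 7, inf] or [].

Mod squares: a ≡ -4510, b ≡ -29315. Check v ∈ {∞, 2, 3, 5, 7, 11, 13, 17, 41}.
v=7: a=7^0·(≡5), b=7^2·(≡4) mod 7; (5|7)=-1, (4|7)=+1; (−1)^{0·2·3}·(-1)^2·(+1)^0 = +1.
v=2: v_2(a)=-5, v_2(b)=-8; units ≡ 1, 5 (mod 8); ε·ε+αω+βω = 0·0+-5·1+-8·0 ≡ 1  ⇒  (a,b)_2 = -1.
v=3: a=3^0·(≡2), b=3^-6·(≡1) mod 3; (2|3)=-1, (1|3)=+1; (−1)^{0·-6·1}·(-1)^-6·(+1)^0 = +1.
v=17: a=17^4·(≡11), b=17^4·(≡10) mod 17; (11|17)=-1, (10|17)=-1; (−1)^{4·4·8}·(-1)^4·(-1)^4 = +1.
v=13: a=13^2·(≡9), b=13^5·(≡6) mod 13; (9|13)=+1, (6|13)=-1; (−1)^{2·5·6}·(+1)^5·(-1)^2 = +1.
v=∞: -4510 < 0 and -29315 < 0  ⇒  (a,b)_∞ = -1.
v=5: a=5^-1·(≡3), b=5^3·(≡2) mod 5; (3|5)=-1, (2|5)=-1; (−1)^{-1·3·2}·(-1)^3·(-1)^-1 = +1.
v=11: a=11^1·(≡7), b=11^1·(≡10) mod 11; (7|11)=-1, (10|11)=-1; (−1)^{1·1·5}·(-1)^1·(-1)^1 = -1.
v=41: a=41^1·(≡14), b=41^3·(≡23) mod 41; (14|41)=-1, (23|41)=+1; (−1)^{1·3·20}·(-1)^3·(+1)^1 = -1.
(-4510, -29315 / ℚ) ramifies at {2, 11, 41, ∞}: a division algebra.

[2, 11, 41, inf]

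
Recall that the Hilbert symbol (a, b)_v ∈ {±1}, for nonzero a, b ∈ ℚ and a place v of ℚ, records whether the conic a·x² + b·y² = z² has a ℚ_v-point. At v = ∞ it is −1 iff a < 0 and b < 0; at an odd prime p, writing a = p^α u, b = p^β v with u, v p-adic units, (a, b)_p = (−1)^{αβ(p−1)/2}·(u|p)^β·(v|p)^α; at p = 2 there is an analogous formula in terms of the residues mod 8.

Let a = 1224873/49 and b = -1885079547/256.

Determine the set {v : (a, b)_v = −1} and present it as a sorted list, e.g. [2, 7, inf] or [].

[13, 29]

Mod squares: a ≡ 377, b ≡ -7163. Check v ∈ {∞, 2, 3, 7, 13, 19, 29}.
v=2: v_2(a)=0, v_2(b)=-8; units ≡ 1, 5 (mod 8); ε·ε+αω+βω = 0·0+0·1+-8·0 ≡ 0  ⇒  (a,b)_2 = +1.
v=13: a=13^1·(≡1), b=13^1·(≡6) mod 13; (1|13)=+1, (6|13)=-1; (−1)^{1·1·6}·(+1)^1·(-1)^1 = -1.
v=∞: 377 > 0 and -7163 < 0  ⇒  (a,b)_∞ = +1.
v=19: a=19^2·(≡1), b=19^3·(≡15) mod 19; (1|19)=+1, (15|19)=-1; (−1)^{2·3·9}·(+1)^3·(-1)^2 = +1.
v=7: a=7^-2·(≡6), b=7^0·(≡5) mod 7; (6|7)=-1, (5|7)=-1; (−1)^{-2·0·3}·(-1)^0·(-1)^-2 = +1.
v=29: a=29^1·(≡5), b=29^1·(≡11) mod 29; (5|29)=+1, (11|29)=-1; (−1)^{1·1·14}·(+1)^1·(-1)^1 = -1.
v=3: a=3^2·(≡2), b=3^6·(≡1) mod 3; (2|3)=-1, (1|3)=+1; (−1)^{2·6·1}·(-1)^6·(+1)^2 = +1.
(377, -7163 / ℚ) ramifies at {13, 29}: a division algebra.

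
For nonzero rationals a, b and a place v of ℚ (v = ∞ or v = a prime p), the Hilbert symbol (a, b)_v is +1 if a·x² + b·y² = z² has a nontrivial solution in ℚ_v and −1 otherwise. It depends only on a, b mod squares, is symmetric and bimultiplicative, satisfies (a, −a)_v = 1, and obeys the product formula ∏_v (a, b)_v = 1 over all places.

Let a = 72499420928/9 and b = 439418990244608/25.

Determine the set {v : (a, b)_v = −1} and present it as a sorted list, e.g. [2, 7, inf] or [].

Mod squares: a ≡ 23, b ≡ 139403. Check v ∈ {∞, 2, 3, 5, 11, 19, 23, 29}.
v=∞: 23 > 0 and 139403 > 0  ⇒  (a,b)_∞ = +1.
v=23: a=23^1·(≡18), b=23^1·(≡6) mod 23; (18|23)=+1, (6|23)=+1; (−1)^{1·1·11}·(+1)^1·(+1)^1 = -1.
v=3: a=3^-2·(≡2), b=3^0·(≡2) mod 3; (2|3)=-1, (2|3)=-1; (−1)^{-2·0·1}·(-1)^0·(-1)^-2 = +1.
v=19: a=19^0·(≡11), b=19^1·(≡10) mod 19; (11|19)=+1, (10|19)=-1; (−1)^{0·1·9}·(+1)^1·(-1)^0 = +1.
v=11: a=11^4·(≡9), b=11^5·(≡5) mod 11; (9|11)=+1, (5|11)=+1; (−1)^{4·5·5}·(+1)^5·(+1)^4 = +1.
v=2: v_2(a)=8, v_2(b)=8; units ≡ 7, 3 (mod 8); ε·ε+αω+βω = 1·1+8·1+8·0 ≡ 1  ⇒  (a,b)_2 = -1.
v=5: a=5^0·(≡2), b=5^-2·(≡3) mod 5; (2|5)=-1, (3|5)=-1; (−1)^{0·-2·2}·(-1)^-2·(-1)^0 = +1.
v=29: a=29^2·(≡6), b=29^3·(≡6) mod 29; (6|29)=+1, (6|29)=+1; (−1)^{2·3·14}·(+1)^3·(+1)^2 = +1.
(23, 139403 / ℚ) ramifies at {2, 23}: a division algebra.

[2, 23]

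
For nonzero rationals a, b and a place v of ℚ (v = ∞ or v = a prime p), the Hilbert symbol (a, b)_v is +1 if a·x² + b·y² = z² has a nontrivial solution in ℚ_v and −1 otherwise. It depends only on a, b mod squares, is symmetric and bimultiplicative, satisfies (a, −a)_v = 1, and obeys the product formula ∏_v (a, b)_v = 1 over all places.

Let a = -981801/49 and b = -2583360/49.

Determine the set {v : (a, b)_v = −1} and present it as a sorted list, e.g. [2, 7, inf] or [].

Mod squares: a ≡ -12121, b ≡ -4485. Check v ∈ {∞, 2, 3, 5, 7, 13, 17, 23, 31}.
v=3: a=3^4·(≡2), b=3^3·(≡2) mod 3; (2|3)=-1, (2|3)=-1; (−1)^{4·3·1}·(-1)^3·(-1)^4 = -1.
v=∞: -12121 < 0 and -4485 < 0  ⇒  (a,b)_∞ = -1.
v=17: a=17^1·(≡2), b=17^0·(≡3) mod 17; (2|17)=+1, (3|17)=-1; (−1)^{1·0·8}·(+1)^0·(-1)^1 = -1.
v=7: a=7^-2·(≡5), b=7^-2·(≡4) mod 7; (5|7)=-1, (4|7)=+1; (−1)^{-2·-2·3}·(-1)^-2·(+1)^-2 = +1.
v=5: a=5^0·(≡1), b=5^1·(≡2) mod 5; (1|5)=+1, (2|5)=-1; (−1)^{0·1·2}·(+1)^1·(-1)^0 = +1.
v=31: a=31^1·(≡23), b=31^0·(≡10) mod 31; (23|31)=-1, (10|31)=+1; (−1)^{1·0·15}·(-1)^0·(+1)^1 = +1.
v=2: v_2(a)=0, v_2(b)=6; units ≡ 7, 3 (mod 8); ε·ε+αω+βω = 1·1+0·1+6·0 ≡ 1  ⇒  (a,b)_2 = -1.
v=13: a=13^0·(≡5), b=13^1·(≡5) mod 13; (5|13)=-1, (5|13)=-1; (−1)^{0·1·6}·(-1)^1·(-1)^0 = -1.
v=23: a=23^1·(≡8), b=23^1·(≡4) mod 23; (8|23)=+1, (4|23)=+1; (−1)^{1·1·11}·(+1)^1·(+1)^1 = -1.
|Ram(-12121, -4485)| = 6, even; anisotropic at {2, 3, 13, 17, 23, ∞}.

[2, 3, 13, 17, 23, inf]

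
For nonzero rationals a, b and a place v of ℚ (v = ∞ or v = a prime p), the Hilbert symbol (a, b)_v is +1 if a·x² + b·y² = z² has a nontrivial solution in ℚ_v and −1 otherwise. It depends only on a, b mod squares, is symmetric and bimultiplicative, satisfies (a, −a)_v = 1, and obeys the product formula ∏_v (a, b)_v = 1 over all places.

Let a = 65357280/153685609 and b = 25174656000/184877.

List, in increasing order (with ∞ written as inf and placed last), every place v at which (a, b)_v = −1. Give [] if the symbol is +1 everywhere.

[2, 11]

Mod squares: a ≡ 30, b ≡ 5005. Check v ∈ {∞, 2, 3, 5, 7, 11, 13, 23, 41}.
v=2: v_2(a)=5, v_2(b)=10; units ≡ 7, 5 (mod 8); ε·ε+αω+βω = 1·0+5·1+10·0 ≡ 1  ⇒  (a,b)_2 = -1.
v=7: a=7^-4·(≡2), b=7^-5·(≡1) mod 7; (2|7)=+1, (1|7)=+1; (−1)^{-4·-5·3}·(+1)^-5·(+1)^-4 = +1.
v=41: a=41^2·(≡17), b=41^2·(≡22) mod 41; (17|41)=-1, (22|41)=-1; (−1)^{2·2·20}·(-1)^2·(-1)^2 = +1.
v=3: a=3^5·(≡1), b=3^2·(≡1) mod 3; (1|3)=+1, (1|3)=+1; (−1)^{5·2·1}·(+1)^2·(+1)^5 = +1.
v=11: a=11^-2·(≡7), b=11^-1·(≡1) mod 11; (7|11)=-1, (1|11)=+1; (−1)^{-2·-1·5}·(-1)^-1·(+1)^-2 = -1.
v=∞: 30 > 0 and 5005 > 0  ⇒  (a,b)_∞ = +1.
v=5: a=5^1·(≡4), b=5^3·(≡4) mod 5; (4|5)=+1, (4|5)=+1; (−1)^{1·3·2}·(+1)^3·(+1)^1 = +1.
v=13: a=13^0·(≡12), b=13^1·(≡5) mod 13; (12|13)=+1, (5|13)=-1; (−1)^{0·1·6}·(+1)^1·(-1)^0 = +1.
v=23: a=23^-2·(≡14), b=23^0·(≡22) mod 23; (14|23)=-1, (22|23)=-1; (−1)^{-2·0·11}·(-1)^0·(-1)^-2 = +1.
Ram(30, 5005) = {2, 11}; no ℚ_2-point on the conic.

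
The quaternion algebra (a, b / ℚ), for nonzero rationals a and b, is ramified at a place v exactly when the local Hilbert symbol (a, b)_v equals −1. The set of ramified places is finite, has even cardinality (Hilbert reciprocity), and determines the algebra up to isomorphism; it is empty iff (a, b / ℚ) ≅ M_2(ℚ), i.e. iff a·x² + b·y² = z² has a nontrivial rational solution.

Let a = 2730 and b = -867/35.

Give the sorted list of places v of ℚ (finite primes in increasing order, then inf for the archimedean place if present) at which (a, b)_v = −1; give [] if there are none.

(a, b) ≡ (2730, -105) mod (ℚ^×)²; places V = {2, 3, 5, 7, 13, 17, ∞}.
(a,b)_∞: sgn(2730)=+, sgn(-105)=−, so +1.
(a,b)_5: α=1, u≡1; β=-1, v≡4 (mod 5); (1|5)=+1, (4|5)=+1; sign (−1)^0·+1^-1·+1^1 = +1.
(a,b)_17: α=0, u≡10; β=2, v≡14 (mod 17); (10|17)=-1, (14|17)=-1; sign (−1)^0·-1^2·-1^0 = +1.
(a,b)_13: α=1, u≡2; β=0, v≡12 (mod 13); (2|13)=-1, (12|13)=+1; sign (−1)^0·-1^0·+1^1 = +1.
(a,b)_3: α=1, u≡1; β=1, v≡1 (mod 3); (1|3)=+1, (1|3)=+1; sign (−1)^1·+1^1·+1^1 = -1.
(a,b)_2: α=1, β=0; u≡5, v≡7 (mod 8); ε(u)ε(v)=0·1, αω(v)=1·0, βω(u)=0·1; sum ≡ 0  ⇒  +1.
(a,b)_7: α=1, u≡5; β=-1, v≡3 (mod 7); (5|7)=-1, (3|7)=-1; sign (−1)^1·-1^-1·-1^1 = -1.
|Ram(2730, -105)| = 2, even; anisotropic at {3, 7}.

[3, 7]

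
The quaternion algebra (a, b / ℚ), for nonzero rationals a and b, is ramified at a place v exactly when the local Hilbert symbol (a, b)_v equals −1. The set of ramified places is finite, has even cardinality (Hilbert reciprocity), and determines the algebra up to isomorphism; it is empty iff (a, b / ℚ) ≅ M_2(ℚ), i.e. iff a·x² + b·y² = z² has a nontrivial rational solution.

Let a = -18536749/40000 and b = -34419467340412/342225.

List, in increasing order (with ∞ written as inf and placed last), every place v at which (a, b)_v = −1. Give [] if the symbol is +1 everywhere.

[17, inf]

(a, b) ≡ (-1309, -7) mod (ℚ^×)²; places V = {2, 3, 5, 7, 11, 13, 17, ∞}.
(a,b)_3: α=0, u≡2; β=-4, v≡2 (mod 3); (2|3)=-1, (2|3)=-1; sign (−1)^0·-1^-4·-1^0 = +1.
(a,b)_2: α=-6, β=2; u≡3, v≡1 (mod 8); ε(u)ε(v)=1·0, αω(v)=-6·0, βω(u)=2·1; sum ≡ 0  ⇒  +1.
(a,b)_11: α=1, u≡2; β=6, v≡3 (mod 11); (2|11)=-1, (3|11)=+1; sign (−1)^0·-1^6·+1^1 = +1.
(a,b)_7: α=3, u≡2; β=5, v≡3 (mod 7); (2|7)=+1, (3|7)=-1; sign (−1)^1·+1^5·-1^3 = +1.
(a,b)_∞: sgn(-1309)=−, sgn(-7)=−, so -1.
(a,b)_13: α=0, u≡10; β=-2, v≡8 (mod 13); (10|13)=+1, (8|13)=-1; sign (−1)^0·+1^-2·-1^0 = +1.
(a,b)_5: α=-4, u≡4; β=-2, v≡2 (mod 5); (4|5)=+1, (2|5)=-1; sign (−1)^0·+1^-2·-1^-4 = +1.
(a,b)_17: α=3, u≡16; β=2, v≡6 (mod 17); (16|17)=+1, (6|17)=-1; sign (−1)^0·+1^2·-1^3 = -1.
Ram(-1309, -7) = {17, ∞}; no ℚ_17-point on the conic.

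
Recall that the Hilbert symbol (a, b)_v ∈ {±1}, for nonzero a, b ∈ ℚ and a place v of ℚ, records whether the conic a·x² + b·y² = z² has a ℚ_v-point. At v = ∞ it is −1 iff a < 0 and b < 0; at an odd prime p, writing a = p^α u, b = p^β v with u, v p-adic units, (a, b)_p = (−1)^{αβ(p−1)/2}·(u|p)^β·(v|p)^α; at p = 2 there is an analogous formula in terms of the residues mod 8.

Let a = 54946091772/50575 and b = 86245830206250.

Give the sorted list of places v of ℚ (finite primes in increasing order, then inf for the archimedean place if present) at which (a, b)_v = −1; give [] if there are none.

[3, 13]

(a, b) ≡ (1001, 330) mod (ℚ^×)²; places V = {2, 3, 5, 7, 11, 13, 17, ∞}.
(a,b)_3: α=8, u≡2; β=1, v≡2 (mod 3); (2|3)=-1, (2|3)=-1; sign (−1)^0·-1^1·-1^8 = -1.
(a,b)_2: α=2, β=1; u≡1, v≡5 (mod 8); ε(u)ε(v)=0·0, αω(v)=2·1, βω(u)=1·0; sum ≡ 0  ⇒  +1.
(a,b)_∞: sgn(1001)=+, sgn(330)=+, so +1.
(a,b)_11: α=5, u≡5; β=5, v≡8 (mod 11); (5|11)=+1, (8|11)=-1; sign (−1)^1·+1^5·-1^5 = +1.
(a,b)_5: α=-2, u≡4; β=5, v≡1 (mod 5); (4|5)=+1, (1|5)=+1; sign (−1)^0·+1^5·+1^-2 = +1.
(a,b)_17: α=-2, u≡15; β=0, v≡7 (mod 17); (15|17)=+1, (7|17)=-1; sign (−1)^0·+1^0·-1^-2 = +1.
(a,b)_13: α=1, u≡1; β=4, v≡2 (mod 13); (1|13)=+1, (2|13)=-1; sign (−1)^0·+1^4·-1^1 = -1.
(a,b)_7: α=-1, u≡5; β=0, v≡1 (mod 7); (5|7)=-1, (1|7)=+1; sign (−1)^0·-1^0·+1^-1 = +1.
|Ram(1001, 330)| = 2, even; anisotropic at {3, 13}.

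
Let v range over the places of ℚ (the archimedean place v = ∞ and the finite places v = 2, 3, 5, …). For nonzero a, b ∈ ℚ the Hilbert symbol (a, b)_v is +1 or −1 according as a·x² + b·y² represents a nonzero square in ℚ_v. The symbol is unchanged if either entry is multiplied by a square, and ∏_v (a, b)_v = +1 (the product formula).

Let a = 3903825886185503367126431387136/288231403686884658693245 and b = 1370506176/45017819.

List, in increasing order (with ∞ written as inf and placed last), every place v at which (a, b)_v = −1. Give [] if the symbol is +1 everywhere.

(a, b) ≡ (278070, 429) mod (ℚ^×)²; places V = {2, 3, 5, 7, 11, 13, 17, 19, 23, 29, 31, ∞}.
(a,b)_23: α=1, u≡5; β=0, v≡21 (mod 23); (5|23)=-1, (21|23)=-1; sign (−1)^0·-1^0·-1^1 = -1.
(a,b)_29: α=-2, u≡3; β=0, v≡25 (mod 29); (3|29)=-1, (25|29)=+1; sign (−1)^0·-1^0·+1^-2 = +1.
(a,b)_17: α=-12, u≡15; β=-4, v≡9 (mod 17); (15|17)=+1, (9|17)=+1; sign (−1)^0·+1^-4·+1^-12 = +1.
(a,b)_19: α=6, u≡6; β=2, v≡6 (mod 19); (6|19)=+1, (6|19)=+1; sign (−1)^0·+1^2·+1^6 = +1.
(a,b)_∞: sgn(278070)=+, sgn(429)=+, so +1.
(a,b)_13: α=9, u≡5; β=3, v≡8 (mod 13); (5|13)=-1, (8|13)=-1; sign (−1)^0·-1^3·-1^9 = +1.
(a,b)_31: α=1, u≡24; β=0, v≡15 (mod 31); (24|31)=-1, (15|31)=-1; sign (−1)^0·-1^0·-1^1 = -1.
(a,b)_3: α=11, u≡2; β=3, v≡2 (mod 3); (2|3)=-1, (2|3)=-1; sign (−1)^1·-1^3·-1^11 = -1.
(a,b)_11: α=2, u≡4; β=-1, v≡6 (mod 11); (4|11)=+1, (6|11)=-1; sign (−1)^0·+1^-1·-1^2 = +1.
(a,b)_2: α=9, β=6; u≡3, v≡5 (mod 8); ε(u)ε(v)=1·0, αω(v)=9·1, βω(u)=6·1; sum ≡ 1  ⇒  -1.
(a,b)_5: α=-1, u≡4; β=0, v≡4 (mod 5); (4|5)=+1, (4|5)=+1; sign (−1)^0·+1^0·+1^-1 = +1.
(a,b)_7: α=-6, u≡2; β=-2, v≡2 (mod 7); (2|7)=+1, (2|7)=+1; sign (−1)^0·+1^-2·+1^-6 = +1.
Ram(278070, 429) = {2, 3, 23, 31}; no ℚ_2-point on the conic.

[2, 3, 23, 31]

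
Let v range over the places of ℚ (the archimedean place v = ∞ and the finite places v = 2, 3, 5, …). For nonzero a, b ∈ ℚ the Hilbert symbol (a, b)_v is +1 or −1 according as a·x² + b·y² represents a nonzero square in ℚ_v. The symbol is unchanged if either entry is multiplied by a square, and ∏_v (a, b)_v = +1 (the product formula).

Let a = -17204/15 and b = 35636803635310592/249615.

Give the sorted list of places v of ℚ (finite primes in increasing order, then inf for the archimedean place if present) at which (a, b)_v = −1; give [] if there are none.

[5, 17]

Mod squares: a ≡ -64515, b ≡ 345. Check v ∈ {∞, 2, 3, 5, 11, 13, 17, 23, 43}.
v=43: a=43^0·(≡37), b=43^-2·(≡23) mod 43; (37|43)=-1, (23|43)=+1; (−1)^{0·-2·21}·(-1)^-2·(+1)^0 = +1.
v=23: a=23^1·(≡13), b=23^3·(≡14) mod 23; (13|23)=+1, (14|23)=-1; (−1)^{1·3·11}·(+1)^3·(-1)^1 = +1.
v=11: a=11^1·(≡5), b=11^4·(≡5) mod 11; (5|11)=+1, (5|11)=+1; (−1)^{1·4·5}·(+1)^4·(+1)^1 = +1.
v=3: a=3^-1·(≡2), b=3^-3·(≡1) mod 3; (2|3)=-1, (1|3)=+1; (−1)^{-1·-3·1}·(-1)^-3·(+1)^-1 = +1.
v=17: a=17^1·(≡13), b=17^2·(≡12) mod 17; (13|17)=+1, (12|17)=-1; (−1)^{1·2·8}·(+1)^2·(-1)^1 = -1.
v=2: v_2(a)=2, v_2(b)=12; units ≡ 5, 1 (mod 8); ε·ε+αω+βω = 0·0+2·0+12·1 ≡ 0  ⇒  (a,b)_2 = +1.
v=∞: -64515 < 0 and 345 > 0  ⇒  (a,b)_∞ = +1.
v=5: a=5^-1·(≡2), b=5^-1·(≡4) mod 5; (2|5)=-1, (4|5)=+1; (−1)^{-1·-1·2}·(-1)^-1·(+1)^-1 = -1.
v=13: a=13^0·(≡4), b=13^2·(≡2) mod 13; (4|13)=+1, (2|13)=-1; (−1)^{0·2·6}·(+1)^2·(-1)^0 = +1.
|Ram(-64515, 345)| = 2, even; anisotropic at {5, 17}.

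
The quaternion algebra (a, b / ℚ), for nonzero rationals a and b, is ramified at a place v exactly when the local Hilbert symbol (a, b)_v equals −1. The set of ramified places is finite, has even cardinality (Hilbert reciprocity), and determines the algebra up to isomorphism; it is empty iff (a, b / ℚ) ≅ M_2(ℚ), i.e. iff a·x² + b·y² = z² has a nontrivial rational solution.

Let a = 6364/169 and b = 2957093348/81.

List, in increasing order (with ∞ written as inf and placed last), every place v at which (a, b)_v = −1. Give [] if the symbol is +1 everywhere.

[11, 19, 37, 43]

(a, b) ≡ (1591, 6109697) mod (ℚ^×)²; places V = {2, 3, 11, 13, 19, 23, 31, 37, 41, 43, ∞}.
(a,b)_11: α=0, u≡7; β=3, v≡4 (mod 11); (7|11)=-1, (4|11)=+1; sign (−1)^0·-1^3·+1^0 = -1.
(a,b)_3: α=0, u≡1; β=-4, v≡2 (mod 3); (1|3)=+1, (2|3)=-1; sign (−1)^0·+1^-4·-1^0 = +1.
(a,b)_∞: sgn(1591)=+, sgn(6109697)=+, so +1.
(a,b)_37: α=1, u≡17; β=0, v≡15 (mod 37); (17|37)=-1, (15|37)=-1; sign (−1)^0·-1^0·-1^1 = -1.
(a,b)_19: α=0, u≡10; β=1, v≡5 (mod 19); (10|19)=-1, (5|19)=+1; sign (−1)^0·-1^1·+1^0 = -1.
(a,b)_13: α=-2, u≡7; β=0, v≡9 (mod 13); (7|13)=-1, (9|13)=+1; sign (−1)^0·-1^0·+1^-2 = +1.
(a,b)_31: α=0, u≡25; β=1, v≡20 (mod 31); (25|31)=+1, (20|31)=+1; sign (−1)^0·+1^1·+1^0 = +1.
(a,b)_23: α=0, u≡2; β=1, v≡1 (mod 23); (2|23)=+1, (1|23)=+1; sign (−1)^0·+1^1·+1^0 = +1.
(a,b)_41: α=0, u≡10; β=1, v≡20 (mod 41); (10|41)=+1, (20|41)=+1; sign (−1)^0·+1^1·+1^0 = +1.
(a,b)_2: α=2, β=2; u≡7, v≡1 (mod 8); ε(u)ε(v)=1·0, αω(v)=2·0, βω(u)=2·0; sum ≡ 0  ⇒  +1.
(a,b)_43: α=1, u≡8; β=0, v≡28 (mod 43); (8|43)=-1, (28|43)=-1; sign (−1)^0·-1^0·-1^1 = -1.
(1591, 6109697 / ℚ) ramifies at {11, 19, 37, 43}: a division algebra.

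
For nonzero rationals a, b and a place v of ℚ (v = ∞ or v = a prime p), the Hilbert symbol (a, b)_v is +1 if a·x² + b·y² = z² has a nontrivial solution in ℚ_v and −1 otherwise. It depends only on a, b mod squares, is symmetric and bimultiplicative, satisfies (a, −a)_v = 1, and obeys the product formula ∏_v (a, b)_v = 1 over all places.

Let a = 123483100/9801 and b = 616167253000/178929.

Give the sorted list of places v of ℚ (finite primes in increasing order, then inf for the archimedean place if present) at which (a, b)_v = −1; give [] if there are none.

[]

(a, b) ≡ (559, 6411730) mod (ℚ^×)²; places V = {2, 3, 5, 11, 13, 31, 37, 43, 47, ∞}.
(a,b)_37: α=0, u≡27; β=1, v≡29 (mod 37); (27|37)=+1, (29|37)=-1; sign (−1)^0·+1^1·-1^0 = +1.
(a,b)_31: α=0, u≡5; β=3, v≡15 (mod 31); (5|31)=+1, (15|31)=-1; sign (−1)^0·+1^3·-1^0 = +1.
(a,b)_47: α=2, u≡27; β=-2, v≡21 (mod 47); (27|47)=+1, (21|47)=+1; sign (−1)^0·+1^-2·+1^2 = +1.
(a,b)_11: α=-2, u≡1; β=0, v≡8 (mod 11); (1|11)=+1, (8|11)=-1; sign (−1)^0·+1^0·-1^-2 = +1.
(a,b)_13: α=1, u≡10; β=1, v≡9 (mod 13); (10|13)=+1, (9|13)=+1; sign (−1)^0·+1^1·+1^1 = +1.
(a,b)_43: α=1, u≡4; β=1, v≡26 (mod 43); (4|43)=+1, (26|43)=-1; sign (−1)^1·+1^1·-1^1 = +1.
(a,b)_2: α=2, β=3; u≡7, v≡1 (mod 8); ε(u)ε(v)=1·0, αω(v)=2·0, βω(u)=3·0; sum ≡ 0  ⇒  +1.
(a,b)_5: α=2, u≡4; β=3, v≡1 (mod 5); (4|5)=+1, (1|5)=+1; sign (−1)^0·+1^3·+1^2 = +1.
(a,b)_∞: sgn(559)=+, sgn(6411730)=+, so +1.
(a,b)_3: α=-4, u≡1; β=-4, v≡1 (mod 3); (1|3)=+1, (1|3)=+1; sign (−1)^0·+1^-4·+1^-4 = +1.
Every local symbol is +1, so the conic 559·x² + 6411730·y² = z² has ℚ_v-points for all v and hence a ℚ-point; (a, b / ℚ) ≅ M_2(ℚ).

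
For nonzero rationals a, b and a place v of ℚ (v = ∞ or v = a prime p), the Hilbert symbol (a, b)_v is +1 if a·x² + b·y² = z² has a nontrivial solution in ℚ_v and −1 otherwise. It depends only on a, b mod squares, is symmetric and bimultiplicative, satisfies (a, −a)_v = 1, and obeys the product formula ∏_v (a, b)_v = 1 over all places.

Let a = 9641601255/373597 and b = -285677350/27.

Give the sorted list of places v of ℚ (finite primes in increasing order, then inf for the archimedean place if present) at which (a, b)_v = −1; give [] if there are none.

[5, 19]

(a, b) ≡ (33915, -1938) mod (ℚ^×)²; places V = {2, 3, 5, 7, 11, 13, 17, 19, 43, 53, ∞}.
(a,b)_19: α=-1, u≡13; β=3, v≡14 (mod 19); (13|19)=-1, (14|19)=-1; sign (−1)^1·-1^3·-1^-1 = -1.
(a,b)_13: α=2, u≡6; β=0, v≡3 (mod 13); (6|13)=-1, (3|13)=+1; sign (−1)^0·-1^0·+1^2 = +1.
(a,b)_53: α=-2, u≡33; β=0, v≡34 (mod 53); (33|53)=-1, (34|53)=-1; sign (−1)^0·-1^0·-1^-2 = +1.
(a,b)_43: α=2, u≡11; β=0, v≡25 (mod 43); (11|43)=+1, (25|43)=+1; sign (−1)^0·+1^0·+1^2 = +1.
(a,b)_2: α=0, β=1; u≡3, v≡7 (mod 8); ε(u)ε(v)=1·1, αω(v)=0·0, βω(u)=1·1; sum ≡ 0  ⇒  +1.
(a,b)_11: α=2, u≡2; β=0, v≡4 (mod 11); (2|11)=-1, (4|11)=+1; sign (−1)^0·-1^0·+1^2 = +1.
(a,b)_17: α=1, u≡7; β=1, v≡12 (mod 17); (7|17)=-1, (12|17)=-1; sign (−1)^0·-1^1·-1^1 = +1.
(a,b)_7: α=-1, u≡2; β=2, v≡4 (mod 7); (2|7)=+1, (4|7)=+1; sign (−1)^0·+1^2·+1^-1 = +1.
(a,b)_5: α=1, u≡3; β=2, v≡3 (mod 5); (3|5)=-1, (3|5)=-1; sign (−1)^0·-1^2·-1^1 = -1.
(a,b)_∞: sgn(33915)=+, sgn(-1938)=−, so +1.
(a,b)_3: α=1, u≡1; β=-3, v≡2 (mod 3); (1|3)=+1, (2|3)=-1; sign (−1)^1·+1^-3·-1^1 = +1.
|Ram(33915, -1938)| = 2, even; anisotropic at {5, 19}.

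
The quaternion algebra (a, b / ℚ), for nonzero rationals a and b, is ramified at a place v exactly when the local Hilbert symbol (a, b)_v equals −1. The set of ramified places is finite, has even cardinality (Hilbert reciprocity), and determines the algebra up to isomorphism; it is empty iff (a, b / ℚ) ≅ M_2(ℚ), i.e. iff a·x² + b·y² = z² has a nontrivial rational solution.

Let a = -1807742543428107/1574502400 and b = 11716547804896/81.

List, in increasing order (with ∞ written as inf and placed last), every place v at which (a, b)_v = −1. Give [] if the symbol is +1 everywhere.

[2, 23]

(a, b) ≡ (-11679547, 394174) mod (ℚ^×)²; places V = {2, 3, 5, 11, 13, 19, 23, 29, 31, 41, 47, ∞}.
(a,b)_41: α=1, u≡23; β=1, v≡21 (mod 41); (23|41)=+1, (21|41)=+1; sign (−1)^0·+1^1·+1^1 = +1.
(a,b)_31: α=-2, u≡26; β=0, v≡19 (mod 31); (26|31)=-1, (19|31)=+1; sign (−1)^0·-1^0·+1^-2 = +1.
(a,b)_5: α=-2, u≡3; β=0, v≡1 (mod 5); (3|5)=-1, (1|5)=+1; sign (−1)^0·-1^0·+1^-2 = +1.
(a,b)_11: α=3, u≡4; β=1, v≡6 (mod 11); (4|11)=+1, (6|11)=-1; sign (−1)^1·+1^1·-1^3 = +1.
(a,b)_3: α=2, u≡2; β=-4, v≡1 (mod 3); (2|3)=-1, (1|3)=+1; sign (−1)^0·-1^-4·+1^2 = +1.
(a,b)_19: α=1, u≡8; β=1, v≡11 (mod 19); (8|19)=-1, (11|19)=+1; sign (−1)^1·-1^1·+1^1 = +1.
(a,b)_∞: sgn(-11679547)=−, sgn(394174)=+, so +1.
(a,b)_2: α=-16, β=5; u≡5, v≡7 (mod 8); ε(u)ε(v)=0·1, αω(v)=-16·0, βω(u)=5·1; sum ≡ 1  ⇒  -1.
(a,b)_23: α=0, u≡5; β=1, v≡6 (mod 23); (5|23)=-1, (6|23)=+1; sign (−1)^0·-1^1·+1^0 = -1.
(a,b)_29: α=3, u≡25; β=2, v≡7 (mod 29); (25|29)=+1, (7|29)=+1; sign (−1)^0·+1^2·+1^3 = +1.
(a,b)_13: α=2, u≡3; β=0, v≡4 (mod 13); (3|13)=+1, (4|13)=+1; sign (−1)^0·+1^0·+1^2 = +1.
(a,b)_47: α=1, u≡15; β=2, v≡27 (mod 47); (15|47)=-1, (27|47)=+1; sign (−1)^0·-1^2·+1^1 = +1.
Ram(-11679547, 394174) = {2, 23}; no ℚ_2-point on the conic.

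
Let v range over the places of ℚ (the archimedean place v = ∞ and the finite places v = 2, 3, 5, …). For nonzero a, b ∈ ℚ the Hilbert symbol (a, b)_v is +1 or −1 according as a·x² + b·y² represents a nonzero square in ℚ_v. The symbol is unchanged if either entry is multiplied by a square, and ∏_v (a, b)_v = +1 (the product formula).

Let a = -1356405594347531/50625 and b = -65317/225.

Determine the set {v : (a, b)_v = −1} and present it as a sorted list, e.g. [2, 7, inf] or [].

(a, b) ≡ (-16211, -1333) mod (ℚ^×)²; places V = {2, 3, 5, 7, 13, 29, 31, 43, ∞}.
(a,b)_43: α=3, u≡6; β=1, v≡33 (mod 43); (6|43)=+1, (33|43)=-1; sign (−1)^1·+1^1·-1^3 = +1.
(a,b)_∞: sgn(-16211)=−, sgn(-1333)=−, so -1.
(a,b)_3: α=-4, u≡1; β=-2, v≡2 (mod 3); (1|3)=+1, (2|3)=-1; sign (−1)^0·+1^-2·-1^-4 = +1.
(a,b)_5: α=-4, u≡4; β=-2, v≡2 (mod 5); (4|5)=+1, (2|5)=-1; sign (−1)^0·+1^-2·-1^-4 = +1.
(a,b)_13: α=1, u≡10; β=0, v≡2 (mod 13); (10|13)=+1, (2|13)=-1; sign (−1)^0·+1^0·-1^1 = -1.
(a,b)_29: α=1, u≡26; β=0, v≡22 (mod 29); (26|29)=-1, (22|29)=+1; sign (−1)^0·-1^0·+1^1 = +1.
(a,b)_31: α=4, u≡19; β=1, v≡4 (mod 31); (19|31)=+1, (4|31)=+1; sign (−1)^0·+1^1·+1^4 = +1.
(a,b)_7: α=2, u≡4; β=2, v≡4 (mod 7); (4|7)=+1, (4|7)=+1; sign (−1)^0·+1^2·+1^2 = +1.
(a,b)_2: α=0, β=0; u≡5, v≡3 (mod 8); ε(u)ε(v)=0·1, αω(v)=0·1, βω(u)=0·1; sum ≡ 0  ⇒  +1.
|Ram(-16211, -1333)| = 2, even; anisotropic at {13, ∞}.

[13, inf]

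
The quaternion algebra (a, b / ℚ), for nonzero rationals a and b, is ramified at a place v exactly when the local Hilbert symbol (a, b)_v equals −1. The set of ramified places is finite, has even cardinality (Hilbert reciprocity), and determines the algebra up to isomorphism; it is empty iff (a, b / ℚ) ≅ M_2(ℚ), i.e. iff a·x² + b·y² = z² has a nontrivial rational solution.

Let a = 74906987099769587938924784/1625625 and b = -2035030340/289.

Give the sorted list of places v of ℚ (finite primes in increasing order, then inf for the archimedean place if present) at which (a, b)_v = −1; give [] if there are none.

[2, 19, 23, 29]

(a, b) ≡ (4991, -508757585) mod (ℚ^×)²; places V = {2, 3, 5, 7, 17, 19, 23, 29, 31, 37, 43, ∞}.
(a,b)_23: α=3, u≡21; β=1, v≡19 (mod 23); (21|23)=-1, (19|23)=-1; sign (−1)^1·-1^1·-1^3 = -1.
(a,b)_37: α=2, u≡12; β=1, v≡14 (mod 37); (12|37)=+1, (14|37)=-1; sign (−1)^0·+1^1·-1^2 = +1.
(a,b)_2: α=4, β=2; u≡7, v≡7 (mod 8); ε(u)ε(v)=1·1, αω(v)=4·0, βω(u)=2·0; sum ≡ 1  ⇒  -1.
(a,b)_29: α=2, u≡19; β=1, v≡14 (mod 29); (19|29)=-1, (14|29)=-1; sign (−1)^0·-1^1·-1^2 = -1.
(a,b)_7: α=5, u≡3; β=1, v≡2 (mod 7); (3|7)=-1, (2|7)=+1; sign (−1)^1·-1^1·+1^5 = +1.
(a,b)_19: α=2, u≡13; β=1, v≡4 (mod 19); (13|19)=-1, (4|19)=+1; sign (−1)^0·-1^1·+1^2 = -1.
(a,b)_∞: sgn(4991)=+, sgn(-508757585)=−, so +1.
(a,b)_17: α=-2, u≡12; β=-2, v≡16 (mod 17); (12|17)=-1, (16|17)=+1; sign (−1)^0·-1^-2·+1^-2 = +1.
(a,b)_5: α=-4, u≡4; β=1, v≡3 (mod 5); (4|5)=+1, (3|5)=-1; sign (−1)^0·+1^1·-1^-4 = +1.
(a,b)_43: α=2, u≡30; β=0, v≡25 (mod 43); (30|43)=-1, (25|43)=+1; sign (−1)^0·-1^0·+1^2 = +1.
(a,b)_31: α=3, u≡26; β=1, v≡8 (mod 31); (26|31)=-1, (8|31)=+1; sign (−1)^1·-1^1·+1^3 = +1.
(a,b)_3: α=-2, u≡2; β=0, v≡1 (mod 3); (2|3)=-1, (1|3)=+1; sign (−1)^0·-1^0·+1^-2 = +1.
(4991, -508757585 / ℚ) ramifies at {2, 19, 23, 29}: a division algebra.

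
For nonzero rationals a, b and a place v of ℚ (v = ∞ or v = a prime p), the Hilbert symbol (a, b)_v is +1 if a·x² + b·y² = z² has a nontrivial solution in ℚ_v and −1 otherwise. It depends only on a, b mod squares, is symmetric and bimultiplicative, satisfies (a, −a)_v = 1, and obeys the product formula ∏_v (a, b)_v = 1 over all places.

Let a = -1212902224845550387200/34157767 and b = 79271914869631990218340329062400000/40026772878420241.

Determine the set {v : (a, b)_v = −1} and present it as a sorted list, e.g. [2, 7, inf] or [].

Mod squares: a ≡ -676039, b ≡ 25415. Check v ∈ {∞, 2, 3, 5, 7, 13, 17, 19, 23, 41, 47}.
v=23: a=23^1·(≡3), b=23^1·(≡13) mod 23; (3|23)=+1, (13|23)=+1; (−1)^{1·1·11}·(+1)^1·(+1)^1 = -1.
v=47: a=47^-4·(≡42), b=47^-8·(≡40) mod 47; (42|47)=+1, (40|47)=-1; (−1)^{-4·-8·23}·(+1)^-8·(-1)^-4 = +1.
v=3: a=3^4·(≡2), b=3^12·(≡2) mod 3; (2|3)=-1, (2|3)=-1; (−1)^{4·12·1}·(-1)^12·(-1)^4 = +1.
v=13: a=13^1·(≡12), b=13^1·(≡7) mod 13; (12|13)=+1, (7|13)=-1; (−1)^{1·1·6}·(+1)^1·(-1)^1 = -1.
v=19: a=19^3·(≡5), b=19^4·(≡8) mod 19; (5|19)=+1, (8|19)=-1; (−1)^{3·4·9}·(+1)^4·(-1)^3 = -1.
v=5: a=5^2·(≡1), b=5^5·(≡3) mod 5; (1|5)=+1, (3|5)=-1; (−1)^{2·5·2}·(+1)^5·(-1)^2 = +1.
v=41: a=41^0·(≡4), b=41^-2·(≡20) mod 41; (4|41)=+1, (20|41)=+1; (−1)^{0·-2·20}·(+1)^-2·(+1)^0 = +1.
v=∞: -676039 < 0 and 25415 > 0  ⇒  (a,b)_∞ = +1.
v=7: a=7^-1·(≡2), b=7^0·(≡6) mod 7; (2|7)=+1, (6|7)=-1; (−1)^{-1·0·3}·(+1)^0·(-1)^-1 = -1.
v=17: a=17^1·(≡13), b=17^1·(≡8) mod 17; (13|17)=+1, (8|17)=+1; (−1)^{1·1·8}·(+1)^1·(+1)^1 = +1.
v=2: v_2(a)=34, v_2(b)=56; units ≡ 1, 7 (mod 8); ε·ε+αω+βω = 0·1+34·0+56·0 ≡ 0  ⇒  (a,b)_2 = +1.
|Ram(-676039, 25415)| = 4, even; anisotropic at {7, 13, 19, 23}.

[7, 13, 19, 23]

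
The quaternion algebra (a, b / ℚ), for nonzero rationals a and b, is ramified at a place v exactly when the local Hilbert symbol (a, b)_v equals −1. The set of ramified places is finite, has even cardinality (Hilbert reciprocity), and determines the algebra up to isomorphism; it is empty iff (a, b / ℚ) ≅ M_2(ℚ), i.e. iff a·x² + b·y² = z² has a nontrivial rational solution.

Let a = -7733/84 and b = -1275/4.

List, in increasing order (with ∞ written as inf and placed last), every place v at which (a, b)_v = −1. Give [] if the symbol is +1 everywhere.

(a, b) ≡ (-162393, -51) mod (ℚ^×)²; places V = {2, 3, 5, 7, 11, 17, 19, 37, ∞}.
(a,b)_3: α=-1, u≡1; β=1, v≡1 (mod 3); (1|3)=+1, (1|3)=+1; sign (−1)^1·+1^1·+1^-1 = -1.
(a,b)_2: α=-2, β=-2; u≡7, v≡5 (mod 8); ε(u)ε(v)=1·0, αω(v)=-2·1, βω(u)=-2·0; sum ≡ 0  ⇒  +1.
(a,b)_11: α=1, u≡8; β=0, v≡3 (mod 11); (8|11)=-1, (3|11)=+1; sign (−1)^0·-1^0·+1^1 = +1.
(a,b)_17: α=0, u≡15; β=1, v≡11 (mod 17); (15|17)=+1, (11|17)=-1; sign (−1)^0·+1^1·-1^0 = +1.
(a,b)_5: α=0, u≡3; β=2, v≡1 (mod 5); (3|5)=-1, (1|5)=+1; sign (−1)^0·-1^2·+1^0 = +1.
(a,b)_7: α=-1, u≡6; β=0, v≡5 (mod 7); (6|7)=-1, (5|7)=-1; sign (−1)^0·-1^0·-1^-1 = -1.
(a,b)_19: α=1, u≡18; β=0, v≡9 (mod 19); (18|19)=-1, (9|19)=+1; sign (−1)^0·-1^0·+1^1 = +1.
(a,b)_37: α=1, u≡5; β=0, v≡5 (mod 37); (5|37)=-1, (5|37)=-1; sign (−1)^0·-1^0·-1^1 = -1.
(a,b)_∞: sgn(-162393)=−, sgn(-51)=−, so -1.
(-162393, -51 / ℚ) ramifies at {3, 7, 37, ∞}: a division algebra.

[3, 7, 37, inf]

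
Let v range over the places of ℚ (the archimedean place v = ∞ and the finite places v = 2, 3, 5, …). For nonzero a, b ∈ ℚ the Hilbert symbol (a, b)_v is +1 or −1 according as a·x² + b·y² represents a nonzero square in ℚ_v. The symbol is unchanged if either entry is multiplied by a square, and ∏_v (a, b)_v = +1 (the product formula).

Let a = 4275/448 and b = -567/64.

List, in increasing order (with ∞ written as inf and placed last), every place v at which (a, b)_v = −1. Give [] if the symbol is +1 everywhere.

[7, 19]

(a, b) ≡ (133, -7) mod (ℚ^×)²; places V = {2, 3, 5, 7, 19, ∞}.
(a,b)_5: α=2, u≡2; β=0, v≡2 (mod 5); (2|5)=-1, (2|5)=-1; sign (−1)^0·-1^0·-1^2 = +1.
(a,b)_∞: sgn(133)=+, sgn(-7)=−, so +1.
(a,b)_19: α=1, u≡17; β=0, v≡14 (mod 19); (17|19)=+1, (14|19)=-1; sign (−1)^0·+1^0·-1^1 = -1.
(a,b)_3: α=2, u≡1; β=4, v≡2 (mod 3); (1|3)=+1, (2|3)=-1; sign (−1)^0·+1^4·-1^2 = +1.
(a,b)_2: α=-6, β=-6; u≡5, v≡1 (mod 8); ε(u)ε(v)=0·0, αω(v)=-6·0, βω(u)=-6·1; sum ≡ 0  ⇒  +1.
(a,b)_7: α=-1, u≡5; β=1, v≡3 (mod 7); (5|7)=-1, (3|7)=-1; sign (−1)^1·-1^1·-1^-1 = -1.
|Ram(133, -7)| = 2, even; anisotropic at {7, 19}.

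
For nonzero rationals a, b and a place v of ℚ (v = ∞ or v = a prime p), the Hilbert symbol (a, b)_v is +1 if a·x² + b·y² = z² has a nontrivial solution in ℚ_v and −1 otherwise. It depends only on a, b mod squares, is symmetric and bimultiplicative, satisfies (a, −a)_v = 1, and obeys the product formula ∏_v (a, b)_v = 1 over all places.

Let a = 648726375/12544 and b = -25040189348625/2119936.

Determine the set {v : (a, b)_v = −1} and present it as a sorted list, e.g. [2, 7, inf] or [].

[2, 11]

(a, b) ≡ (255, -81345) mod (ℚ^×)²; places V = {2, 3, 5, 7, 11, 13, 17, 29, ∞}.
(a,b)_∞: sgn(255)=+, sgn(-81345)=−, so +1.
(a,b)_7: α=-2, u≡6; β=-2, v≡1 (mod 7); (6|7)=-1, (1|7)=+1; sign (−1)^0·-1^-2·+1^-2 = +1.
(a,b)_3: α=1, u≡1; β=1, v≡2 (mod 3); (1|3)=+1, (2|3)=-1; sign (−1)^1·+1^1·-1^1 = +1.
(a,b)_11: α=2, u≡2; β=5, v≡2 (mod 11); (2|11)=-1, (2|11)=-1; sign (−1)^0·-1^5·-1^2 = -1.
(a,b)_13: α=0, u≡2; β=-2, v≡9 (mod 13); (2|13)=-1, (9|13)=+1; sign (−1)^0·-1^-2·+1^0 = +1.
(a,b)_5: α=3, u≡4; β=3, v≡1 (mod 5); (4|5)=+1, (1|5)=+1; sign (−1)^0·+1^3·+1^3 = +1.
(a,b)_17: α=1, u≡9; β=1, v≡13 (mod 17); (9|17)=+1, (13|17)=+1; sign (−1)^0·+1^1·+1^1 = +1.
(a,b)_29: α=2, u≡22; β=3, v≡10 (mod 29); (22|29)=+1, (10|29)=-1; sign (−1)^0·+1^3·-1^2 = +1.
(a,b)_2: α=-8, β=-8; u≡7, v≡7 (mod 8); ε(u)ε(v)=1·1, αω(v)=-8·0, βω(u)=-8·0; sum ≡ 1  ⇒  -1.
|Ram(255, -81345)| = 2, even; anisotropic at {2, 11}.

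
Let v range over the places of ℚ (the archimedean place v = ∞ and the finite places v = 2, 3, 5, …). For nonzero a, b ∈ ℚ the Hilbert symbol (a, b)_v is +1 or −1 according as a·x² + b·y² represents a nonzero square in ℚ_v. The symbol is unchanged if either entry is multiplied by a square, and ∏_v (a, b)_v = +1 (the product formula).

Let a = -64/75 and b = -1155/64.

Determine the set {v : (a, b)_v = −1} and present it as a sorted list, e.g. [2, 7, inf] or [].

Mod squares: a ≡ -3, b ≡ -1155. Check v ∈ {∞, 2, 3, 5, 7, 11}.
v=5: a=5^-2·(≡2), b=5^1·(≡1) mod 5; (2|5)=-1, (1|5)=+1; (−1)^{-2·1·2}·(-1)^1·(+1)^-2 = -1.
v=3: a=3^-1·(≡2), b=3^1·(≡2) mod 3; (2|3)=-1, (2|3)=-1; (−1)^{-1·1·1}·(-1)^1·(-1)^-1 = -1.
v=2: v_2(a)=6, v_2(b)=-6; units ≡ 5, 5 (mod 8); ε·ε+αω+βω = 0·0+6·1+-6·1 ≡ 0  ⇒  (a,b)_2 = +1.
v=∞: -3 < 0 and -1155 < 0  ⇒  (a,b)_∞ = -1.
v=7: a=7^0·(≡4), b=7^1·(≡3) mod 7; (4|7)=+1, (3|7)=-1; (−1)^{0·1·3}·(+1)^1·(-1)^0 = +1.
v=11: a=11^0·(≡10), b=11^1·(≡3) mod 11; (10|11)=-1, (3|11)=+1; (−1)^{0·1·5}·(-1)^1·(+1)^0 = -1.
|Ram(-3, -1155)| = 4, even; anisotropic at {3, 5, 11, ∞}.

[3, 5, 11, inf]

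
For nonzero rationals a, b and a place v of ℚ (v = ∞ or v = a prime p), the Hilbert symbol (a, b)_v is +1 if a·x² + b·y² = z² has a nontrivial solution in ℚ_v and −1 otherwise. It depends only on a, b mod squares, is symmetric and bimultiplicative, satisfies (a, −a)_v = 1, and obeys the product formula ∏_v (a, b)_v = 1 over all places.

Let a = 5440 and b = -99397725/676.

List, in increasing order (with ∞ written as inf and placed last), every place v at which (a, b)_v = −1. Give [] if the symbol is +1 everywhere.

[17, 43]

Mod squares: a ≡ 85, b ≡ -81141. Check v ∈ {∞, 2, 3, 5, 7, 13, 17, 37, 43}.
v=37: a=37^0·(≡1), b=37^1·(≡33) mod 37; (1|37)=+1, (33|37)=+1; (−1)^{0·1·18}·(+1)^1·(+1)^0 = +1.
v=43: a=43^0·(≡22), b=43^1·(≡2) mod 43; (22|43)=-1, (2|43)=-1; (−1)^{0·1·21}·(-1)^1·(-1)^0 = -1.
v=7: a=7^0·(≡1), b=7^2·(≡3) mod 7; (1|7)=+1, (3|7)=-1; (−1)^{0·2·3}·(+1)^2·(-1)^0 = +1.
v=3: a=3^0·(≡1), b=3^1·(≡1) mod 3; (1|3)=+1, (1|3)=+1; (−1)^{0·1·1}·(+1)^1·(+1)^0 = +1.
v=13: a=13^0·(≡6), b=13^-2·(≡7) mod 13; (6|13)=-1, (7|13)=-1; (−1)^{0·-2·6}·(-1)^-2·(-1)^0 = +1.
v=∞: 85 > 0 and -81141 < 0  ⇒  (a,b)_∞ = +1.
v=17: a=17^1·(≡14), b=17^1·(≡16) mod 17; (14|17)=-1, (16|17)=+1; (−1)^{1·1·8}·(-1)^1·(+1)^1 = -1.
v=2: v_2(a)=6, v_2(b)=-2; units ≡ 5, 3 (mod 8); ε·ε+αω+βω = 0·1+6·1+-2·1 ≡ 0  ⇒  (a,b)_2 = +1.
v=5: a=5^1·(≡3), b=5^2·(≡1) mod 5; (3|5)=-1, (1|5)=+1; (−1)^{1·2·2}·(-1)^2·(+1)^1 = +1.
(85, -81141 / ℚ) ramifies at {17, 43}: a division algebra.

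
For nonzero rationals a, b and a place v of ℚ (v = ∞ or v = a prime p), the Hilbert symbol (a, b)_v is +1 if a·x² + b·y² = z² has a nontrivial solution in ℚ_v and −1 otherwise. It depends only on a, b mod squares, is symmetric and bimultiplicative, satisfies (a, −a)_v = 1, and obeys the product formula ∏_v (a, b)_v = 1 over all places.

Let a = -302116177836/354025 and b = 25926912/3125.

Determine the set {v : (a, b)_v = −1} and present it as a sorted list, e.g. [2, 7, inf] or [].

[]

(a, b) ≡ (-11, 465) mod (ℚ^×)²; places V = {2, 3, 5, 7, 11, 17, 31, ∞}.
(a,b)_31: α=2, u≡9; β=1, v≡15 (mod 31); (9|31)=+1, (15|31)=-1; sign (−1)^0·+1^1·-1^2 = +1.
(a,b)_7: α=-2, u≡3; β=0, v≡6 (mod 7); (3|7)=-1, (6|7)=-1; sign (−1)^0·-1^0·-1^-2 = +1.
(a,b)_∞: sgn(-11)=−, sgn(465)=+, so +1.
(a,b)_5: α=-2, u≡4; β=-5, v≡2 (mod 5); (4|5)=+1, (2|5)=-1; sign (−1)^0·+1^-5·-1^-2 = +1.
(a,b)_3: α=10, u≡1; β=3, v≡2 (mod 3); (1|3)=+1, (2|3)=-1; sign (−1)^0·+1^3·-1^10 = +1.
(a,b)_17: α=-2, u≡5; β=0, v≡3 (mod 17); (5|17)=-1, (3|17)=-1; sign (−1)^0·-1^0·-1^-2 = +1.
(a,b)_2: α=2, β=8; u≡5, v≡1 (mod 8); ε(u)ε(v)=0·0, αω(v)=2·0, βω(u)=8·1; sum ≡ 0  ⇒  +1.
(a,b)_11: α=3, u≡6; β=2, v≡3 (mod 11); (6|11)=-1, (3|11)=+1; sign (−1)^0·-1^2·+1^3 = +1.
Every local symbol is +1, so the conic -11·x² + 465·y² = z² has ℚ_v-points for all v and hence a ℚ-point; (a, b / ℚ) ≅ M_2(ℚ).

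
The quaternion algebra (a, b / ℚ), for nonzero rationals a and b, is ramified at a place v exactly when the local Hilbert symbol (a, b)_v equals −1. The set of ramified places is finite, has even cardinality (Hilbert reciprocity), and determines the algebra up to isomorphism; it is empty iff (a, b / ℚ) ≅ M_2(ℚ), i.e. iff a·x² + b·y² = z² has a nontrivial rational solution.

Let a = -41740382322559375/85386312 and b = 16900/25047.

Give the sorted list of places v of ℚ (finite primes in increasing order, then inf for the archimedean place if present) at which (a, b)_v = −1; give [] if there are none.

(a, b) ≡ (-30590, 23) mod (ℚ^×)²; places V = {2, 3, 5, 7, 11, 13, 17, 19, 23, ∞}.
(a,b)_17: α=2, u≡7; β=0, v≡6 (mod 17); (7|17)=-1, (6|17)=-1; sign (−1)^0·-1^0·-1^2 = +1.
(a,b)_3: α=-6, u≡1; β=-2, v≡2 (mod 3); (1|3)=+1, (2|3)=-1; sign (−1)^0·+1^-2·-1^-6 = +1.
(a,b)_11: α=-4, u≡9; β=-2, v≡9 (mod 11); (9|11)=+1, (9|11)=+1; sign (−1)^0·+1^-2·+1^-4 = +1.
(a,b)_19: α=1, u≡11; β=0, v≡17 (mod 19); (11|19)=+1, (17|19)=+1; sign (−1)^0·+1^0·+1^1 = +1.
(a,b)_23: α=3, u≡4; β=-1, v≡8 (mod 23); (4|23)=+1, (8|23)=+1; sign (−1)^1·+1^-1·+1^3 = -1.
(a,b)_13: α=4, u≡10; β=2, v≡1 (mod 13); (10|13)=+1, (1|13)=+1; sign (−1)^0·+1^2·+1^4 = +1.
(a,b)_2: α=-3, β=2; u≡1, v≡7 (mod 8); ε(u)ε(v)=0·1, αω(v)=-3·0, βω(u)=2·0; sum ≡ 0  ⇒  +1.
(a,b)_∞: sgn(-30590)=−, sgn(23)=+, so +1.
(a,b)_7: α=1, u≡3; β=0, v≡2 (mod 7); (3|7)=-1, (2|7)=+1; sign (−1)^0·-1^0·+1^1 = +1.
(a,b)_5: α=5, u≡3; β=2, v≡3 (mod 5); (3|5)=-1, (3|5)=-1; sign (−1)^0·-1^2·-1^5 = -1.
(-30590, 23 / ℚ) ramifies at {5, 23}: a division algebra.

[5, 23]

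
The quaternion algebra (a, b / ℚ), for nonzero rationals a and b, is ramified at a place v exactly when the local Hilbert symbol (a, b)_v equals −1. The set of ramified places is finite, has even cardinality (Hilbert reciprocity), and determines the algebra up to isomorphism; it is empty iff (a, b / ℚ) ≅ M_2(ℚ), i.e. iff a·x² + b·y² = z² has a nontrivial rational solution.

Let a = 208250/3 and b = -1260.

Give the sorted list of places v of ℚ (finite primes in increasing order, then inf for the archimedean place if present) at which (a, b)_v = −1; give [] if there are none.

Mod squares: a ≡ 510, b ≡ -35. Check v ∈ {∞, 2, 3, 5, 7, 17}.
v=∞: 510 > 0 and -35 < 0  ⇒  (a,b)_∞ = +1.
v=2: v_2(a)=1, v_2(b)=2; units ≡ 7, 5 (mod 8); ε·ε+αω+βω = 1·0+1·1+2·0 ≡ 1  ⇒  (a,b)_2 = -1.
v=17: a=17^1·(≡9), b=17^0·(≡15) mod 17; (9|17)=+1, (15|17)=+1; (−1)^{1·0·8}·(+1)^0·(+1)^1 = +1.
v=7: a=7^2·(≡5), b=7^1·(≡2) mod 7; (5|7)=-1, (2|7)=+1; (−1)^{2·1·3}·(-1)^1·(+1)^2 = -1.
v=3: a=3^-1·(≡2), b=3^2·(≡1) mod 3; (2|3)=-1, (1|3)=+1; (−1)^{-1·2·1}·(-1)^2·(+1)^-1 = +1.
v=5: a=5^3·(≡2), b=5^1·(≡3) mod 5; (2|5)=-1, (3|5)=-1; (−1)^{3·1·2}·(-1)^1·(-1)^3 = +1.
Ram(510, -35) = {2, 7}; no ℚ_2-point on the conic.

[2, 7]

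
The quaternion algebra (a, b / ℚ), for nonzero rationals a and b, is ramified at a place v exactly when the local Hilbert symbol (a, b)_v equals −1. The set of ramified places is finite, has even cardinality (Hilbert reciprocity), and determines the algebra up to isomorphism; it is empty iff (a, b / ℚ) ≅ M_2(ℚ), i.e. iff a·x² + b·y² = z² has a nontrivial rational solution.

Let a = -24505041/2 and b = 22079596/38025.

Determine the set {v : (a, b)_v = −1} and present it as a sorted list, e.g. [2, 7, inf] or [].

[11, 19]

Mod squares: a ≡ -1122, b ≡ 19. Check v ∈ {∞, 2, 3, 5, 7, 11, 13, 17, 19}.
v=5: a=5^0·(≡2), b=5^-2·(≡1) mod 5; (2|5)=-1, (1|5)=+1; (−1)^{0·-2·2}·(-1)^-2·(+1)^0 = +1.
v=2: v_2(a)=-1, v_2(b)=2; units ≡ 7, 3 (mod 8); ε·ε+αω+βω = 1·1+-1·1+2·0 ≡ 0  ⇒  (a,b)_2 = +1.
v=13: a=13^0·(≡12), b=13^-2·(≡8) mod 13; (12|13)=+1, (8|13)=-1; (−1)^{0·-2·6}·(+1)^-2·(-1)^0 = +1.
v=11: a=11^3·(≡7), b=11^2·(≡7) mod 11; (7|11)=-1, (7|11)=-1; (−1)^{3·2·5}·(-1)^2·(-1)^3 = -1.
v=∞: -1122 < 0 and 19 > 0  ⇒  (a,b)_∞ = +1.
v=17: a=17^1·(≡4), b=17^0·(≡1) mod 17; (4|17)=+1, (1|17)=+1; (−1)^{1·0·8}·(+1)^0·(+1)^1 = +1.
v=19: a=19^2·(≡3), b=19^1·(≡1) mod 19; (3|19)=-1, (1|19)=+1; (−1)^{2·1·9}·(-1)^1·(+1)^2 = -1.
v=7: a=7^0·(≡3), b=7^4·(≡5) mod 7; (3|7)=-1, (5|7)=-1; (−1)^{0·4·3}·(-1)^4·(-1)^0 = +1.
v=3: a=3^1·(≡1), b=3^-2·(≡1) mod 3; (1|3)=+1, (1|3)=+1; (−1)^{1·-2·1}·(+1)^-2·(+1)^1 = +1.
|Ram(-1122, 19)| = 2, even; anisotropic at {11, 19}.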